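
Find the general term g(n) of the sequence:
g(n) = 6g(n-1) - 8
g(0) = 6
First-order linear non-homogeneous.
Homogeneous solution: g_h(n) = A·(6)^n.
Try constant particular solution g_p = K: K = 6K - 8 ⇒ K = \frac{8}{5}.
General: g(n) = A·(6)^n + \frac{8}{5}.
Apply g(0) = 6: A + \frac{8}{5} = 6 ⇒ A = \frac{22}{5}.
So g(n) = \frac{22 \cdot 6^{n}}{5} + \frac{8}{5}.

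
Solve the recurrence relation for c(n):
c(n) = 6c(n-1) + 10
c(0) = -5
First-order linear non-homogeneous.
Homogeneous solution: c_h(n) = A·(6)^n.
Try constant particular solution c_p = K: K = 6K + 10 ⇒ K = -2.
General: c(n) = A·(6)^n - 2.
Apply c(0) = -5: A - 2 = -5 ⇒ A = -3.
So c(n) = - 3 \cdot 6^{n} - 2.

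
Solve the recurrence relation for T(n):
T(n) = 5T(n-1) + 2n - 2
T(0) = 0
First-order linear with linear forcing.
Homogeneous solution: T_h(n) = A·(5)^n.
Try particular T_p(n) = pn + q. Substituting:
  pn + q = 5(p(n-1) + q) + 2n - 2.
Matching the n-coefficient: p = 5p + 2 ⇒ p = - \frac{1}{2}.
Matching constants: q = -5p + 5q - 2 ⇒ q = - \frac{1}{8}.
General: T(n) = A·(5)^n - \frac{n}{2} - \frac{1}{8}.
Apply T(0) = 0: A - \frac{1}{8} = 0 ⇒ A = \frac{1}{8}.
So T(n) = \frac{5^{n}}{8} - \frac{n}{2} - \frac{1}{8}.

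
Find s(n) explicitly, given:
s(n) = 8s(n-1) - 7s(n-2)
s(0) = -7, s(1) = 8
Characteristic equation: x² - 8x + 7 = 0, which factors as (x - (7))(x - (1)) = 0.
Roots r₁ = 7, r₂ = 1 (distinct).
General solution: s(n) = A·(7)^n + B·(1)^n.
From s(0) = -7: A + B = -7.
From s(1) = 8: 7A + B = 8.
Solving: A = \frac{5}{2}, B = - \frac{19}{2}.
So s(n) = \frac{5 \cdot 7^{n}}{2} - \frac{19}{2}.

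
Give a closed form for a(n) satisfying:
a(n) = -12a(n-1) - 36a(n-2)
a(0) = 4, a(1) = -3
Characteristic equation: x² + 12x + 36 = 0, which is (x - (-6))².
Repeated root r = -6.
General solution: a(n) = (A + Bn)·(-6)^n.
From a(0) = 4: A = 4.
From a(1) = -3: (A + B)·(-6) = -3 ⇒ B = - \frac{7}{2}.
So a(n) = \left(4 - \frac{7 n}{2}\right) \cdot (-6)^n.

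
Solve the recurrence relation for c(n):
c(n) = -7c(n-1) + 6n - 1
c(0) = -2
First-order linear with linear forcing.
Homogeneous solution: c_h(n) = A·(-7)^n.
Try particular c_p(n) = pn + q. Substituting:
  pn + q = -7(p(n-1) + q) + 6n - 1.
Matching the n-coefficient: p = -7p + 6 ⇒ p = \frac{3}{4}.
Matching constants: q = 7p - 7q - 1 ⇒ q = \frac{17}{32}.
General: c(n) = A·(-7)^n + \frac{3 n}{4} + \frac{17}{32}.
Apply c(0) = -2: A + \frac{17}{32} = -2 ⇒ A = - \frac{81}{32}.
So c(n) = - \frac{81 \left(-7\right)^{n}}{32} + \frac{3 n}{4} + \frac{17}{32}.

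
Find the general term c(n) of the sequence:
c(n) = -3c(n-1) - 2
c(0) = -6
First-order linear non-homogeneous.
Homogeneous solution: c_h(n) = A·(-3)^n.
Try constant particular solution c_p = K: K = -3K - 2 ⇒ K = - \frac{1}{2}.
General: c(n) = A·(-3)^n - \frac{1}{2}.
Apply c(0) = -6: A - \frac{1}{2} = -6 ⇒ A = - \frac{11}{2}.
So c(n) = - \frac{11 \left(-3\right)^{n}}{2} - \frac{1}{2}.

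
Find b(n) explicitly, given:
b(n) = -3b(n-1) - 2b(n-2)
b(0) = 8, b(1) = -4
Characteristic equation: x² + 3x + 2 = 0, which factors as (x - (-1))(x - (-2)) = 0.
Roots r₁ = -1, r₂ = -2 (distinct).
General solution: b(n) = A·(-1)^n + B·(-2)^n.
From b(0) = 8: A + B = 8.
From b(1) = -4: -A - 2B = -4.
Solving: A = 12, B = -4.
So b(n) = 12 \left(-1\right)^{n} - 4 \left(-2\right)^{n}.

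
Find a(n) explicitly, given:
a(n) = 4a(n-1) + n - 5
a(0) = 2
First-order linear with linear forcing.
Homogeneous solution: a_h(n) = A·(4)^n.
Try particular a_p(n) = pn + q. Substituting:
  pn + q = 4(p(n-1) + q) + n - 5.
Matching the n-coefficient: p = 4p + 1 ⇒ p = - \frac{1}{3}.
Matching constants: q = -4p + 4q - 5 ⇒ q = \frac{11}{9}.
General: a(n) = A·(4)^n - \frac{n}{3} + \frac{11}{9}.
Apply a(0) = 2: A + \frac{11}{9} = 2 ⇒ A = \frac{7}{9}.
So a(n) = \frac{7 \cdot 4^{n}}{9} - \frac{n}{3} + \frac{11}{9}.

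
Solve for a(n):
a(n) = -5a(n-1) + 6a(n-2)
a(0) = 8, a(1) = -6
Characteristic equation: x² + 5x - 6 = 0, which factors as (x - (-6))(x - (1)) = 0.
Roots r₁ = -6, r₂ = 1 (distinct).
General solution: a(n) = A·(-6)^n + B·(1)^n.
From a(0) = 8: A + B = 8.
From a(1) = -6: -6A + B = -6.
Solving: A = 2, B = 6.
So a(n) = 2 \left(-6\right)^{n} + 6.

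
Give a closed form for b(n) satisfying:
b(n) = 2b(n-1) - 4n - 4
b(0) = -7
First-order linear with linear forcing.
Homogeneous solution: b_h(n) = A·(2)^n.
Try particular b_p(n) = pn + q. Substituting:
  pn + q = 2(p(n-1) + q) - 4n - 4.
Matching the n-coefficient: p = 2p - 4 ⇒ p = 4.
Matching constants: q = -2p + 2q - 4 ⇒ q = 12.
General: b(n) = A·(2)^n + 4 n + 12.
Apply b(0) = -7: A + 12 = -7 ⇒ A = -19.
So b(n) = - 19 \cdot 2^{n} + 4 n + 12.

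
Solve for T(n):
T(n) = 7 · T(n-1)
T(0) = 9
Pure geometric recurrence with ratio 7.
By induction T(n) = T(0) · (7)^n = 9 \cdot 7^{n}.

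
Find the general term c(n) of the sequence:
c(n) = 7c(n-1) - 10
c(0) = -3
First-order linear non-homogeneous.
Homogeneous solution: c_h(n) = A·(7)^n.
Try constant particular solution c_p = K: K = 7K - 10 ⇒ K = \frac{5}{3}.
General: c(n) = A·(7)^n + \frac{5}{3}.
Apply c(0) = -3: A + \frac{5}{3} = -3 ⇒ A = - \frac{14}{3}.
So c(n) = \frac{5}{3} - \frac{14 \cdot 7^{n}}{3}.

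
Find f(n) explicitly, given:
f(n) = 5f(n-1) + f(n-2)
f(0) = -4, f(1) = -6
Characteristic equation: x² - 5x - 1 = 0.
Discriminant Δ = (5)² + 4·(1) = 29.
Roots r₁,₂ = (5 ± √29)/2, so r₁ = \frac{5}{2} + \frac{\sqrt{29}}{2}, r₂ = \frac{5}{2} - \frac{\sqrt{29}}{2}.
General solution: f(n) = A·r₁^n + B·r₂^n.
From the initial conditions, A + B = -4 and r₁A + r₂B = -6.
Since r₁ - r₂ = √29: A = (-6 - (-4)r₂)/√29 = -2 + \frac{4 \sqrt{29}}{29}, and B = -4 - A = -2 - \frac{4 \sqrt{29}}{29}.
So f(n) = \left(-2 + \frac{4 \sqrt{29}}{29}\right)\left(\frac{5}{2} + \frac{\sqrt{29}}{2}\right)^n + \left(-2 - \frac{4 \sqrt{29}}{29}\right)\left(\frac{5}{2} - \frac{\sqrt{29}}{2}\right)^n.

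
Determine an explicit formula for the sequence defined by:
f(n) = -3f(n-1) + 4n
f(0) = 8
First-order linear with linear forcing.
Homogeneous solution: f_h(n) = A·(-3)^n.
Try particular f_p(n) = pn + q. Substituting:
  pn + q = -3(p(n-1) + q) + 4n.
Matching the n-coefficient: p = -3p + 4 ⇒ p = 1.
Matching constants: q = 3p - 3q ⇒ q = \frac{3}{4}.
General: f(n) = A·(-3)^n + n + \frac{3}{4}.
Apply f(0) = 8: A + \frac{3}{4} = 8 ⇒ A = \frac{29}{4}.
So f(n) = \frac{29 \left(-3\right)^{n}}{4} + n + \frac{3}{4}.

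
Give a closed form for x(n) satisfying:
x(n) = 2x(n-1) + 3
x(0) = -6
First-order linear non-homogeneous.
Homogeneous solution: x_h(n) = A·(2)^n.
Try constant particular solution x_p = K: K = 2K + 3 ⇒ K = -3.
General: x(n) = A·(2)^n - 3.
Apply x(0) = -6: A - 3 = -6 ⇒ A = -3.
So x(n) = - 3 \cdot 2^{n} - 3.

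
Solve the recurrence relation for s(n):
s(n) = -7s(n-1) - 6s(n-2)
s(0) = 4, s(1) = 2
Characteristic equation: x² + 7x + 6 = 0, which factors as (x - (-1))(x - (-6)) = 0.
Roots r₁ = -1, r₂ = -6 (distinct).
General solution: s(n) = A·(-1)^n + B·(-6)^n.
From s(0) = 4: A + B = 4.
From s(1) = 2: -A - 6B = 2.
Solving: A = \frac{26}{5}, B = - \frac{6}{5}.
So s(n) = \frac{26 \left(-1\right)^{n}}{5} - \frac{6 \left(-6\right)^{n}}{5}.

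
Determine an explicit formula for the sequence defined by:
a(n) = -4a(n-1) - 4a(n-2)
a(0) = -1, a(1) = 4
Characteristic equation: x² + 4x + 4 = 0, which is (x - (-2))².
Repeated root r = -2.
General solution: a(n) = (A + Bn)·(-2)^n.
From a(0) = -1: A = -1.
From a(1) = 4: (A + B)·(-2) = 4 ⇒ B = -1.
So a(n) = \left(- n - 1\right) \cdot (-2)^n.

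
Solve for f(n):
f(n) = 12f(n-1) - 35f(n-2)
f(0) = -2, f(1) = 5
Characteristic equation: x² - 12x + 35 = 0, which factors as (x - (5))(x - (7)) = 0.
Roots r₁ = 5, r₂ = 7 (distinct).
General solution: f(n) = A·(5)^n + B·(7)^n.
From f(0) = -2: A + B = -2.
From f(1) = 5: 5A + 7B = 5.
Solving: A = - \frac{19}{2}, B = \frac{15}{2}.
So f(n) = - \frac{19 \cdot 5^{n}}{2} + \frac{15 \cdot 7^{n}}{2}.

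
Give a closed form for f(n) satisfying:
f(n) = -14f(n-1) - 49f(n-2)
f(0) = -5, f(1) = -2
Characteristic equation: x² + 14x + 49 = 0, which is (x - (-7))².
Repeated root r = -7.
General solution: f(n) = (A + Bn)·(-7)^n.
From f(0) = -5: A = -5.
From f(1) = -2: (A + B)·(-7) = -2 ⇒ B = \frac{37}{7}.
So f(n) = \left(\frac{37 n}{7} - 5\right) \cdot (-7)^n.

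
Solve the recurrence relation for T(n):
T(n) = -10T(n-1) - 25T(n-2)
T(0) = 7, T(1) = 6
Characteristic equation: x² + 10x + 25 = 0, which is (x - (-5))².
Repeated root r = -5.
General solution: T(n) = (A + Bn)·(-5)^n.
From T(0) = 7: A = 7.
From T(1) = 6: (A + B)·(-5) = 6 ⇒ B = - \frac{41}{5}.
So T(n) = \left(7 - \frac{41 n}{5}\right) \cdot (-5)^n.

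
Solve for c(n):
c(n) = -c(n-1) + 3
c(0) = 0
First-order linear non-homogeneous.
Homogeneous solution: c_h(n) = A·(-1)^n.
Try constant particular solution c_p = K: K = -K + 3 ⇒ K = \frac{3}{2}.
General: c(n) = A·(-1)^n + \frac{3}{2}.
Apply c(0) = 0: A + \frac{3}{2} = 0 ⇒ A = - \frac{3}{2}.
So c(n) = \frac{3}{2} - \frac{3 \left(-1\right)^{n}}{2}.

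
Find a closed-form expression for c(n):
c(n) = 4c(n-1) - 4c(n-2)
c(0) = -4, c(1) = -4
Characteristic equation: x² - 4x + 4 = 0, which is (x - (2))².
Repeated root r = 2.
General solution: c(n) = (A + Bn)·(2)^n.
From c(0) = -4: A = -4.
From c(1) = -4: (A + B)·(2) = -4 ⇒ B = 2.
So c(n) = \left(2 n - 4\right) \cdot (2)^n.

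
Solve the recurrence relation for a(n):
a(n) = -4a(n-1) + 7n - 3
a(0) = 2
First-order linear with linear forcing.
Homogeneous solution: a_h(n) = A·(-4)^n.
Try particular a_p(n) = pn + q. Substituting:
  pn + q = -4(p(n-1) + q) + 7n - 3.
Matching the n-coefficient: p = -4p + 7 ⇒ p = \frac{7}{5}.
Matching constants: q = 4p - 4q - 3 ⇒ q = \frac{13}{25}.
General: a(n) = A·(-4)^n + \frac{7 n}{5} + \frac{13}{25}.
Apply a(0) = 2: A + \frac{13}{25} = 2 ⇒ A = \frac{37}{25}.
So a(n) = \frac{37 \left(-4\right)^{n}}{25} + \frac{7 n}{5} + \frac{13}{25}.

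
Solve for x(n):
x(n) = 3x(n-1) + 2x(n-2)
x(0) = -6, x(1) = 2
Characteristic equation: x² - 3x - 2 = 0.
Discriminant Δ = (3)² + 4·(2) = 17.
Roots r₁,₂ = (3 ± √17)/2, so r₁ = \frac{3}{2} + \frac{\sqrt{17}}{2}, r₂ = \frac{3}{2} - \frac{\sqrt{17}}{2}.
General solution: x(n) = A·r₁^n + B·r₂^n.
From the initial conditions, A + B = -6 and r₁A + r₂B = 2.
Since r₁ - r₂ = √17: A = (2 - (-6)r₂)/√17 = -3 + \frac{11 \sqrt{17}}{17}, and B = -6 - A = -3 - \frac{11 \sqrt{17}}{17}.
So x(n) = \left(-3 + \frac{11 \sqrt{17}}{17}\right)\left(\frac{3}{2} + \frac{\sqrt{17}}{2}\right)^n + \left(-3 - \frac{11 \sqrt{17}}{17}\right)\left(\frac{3}{2} - \frac{\sqrt{17}}{2}\right)^n.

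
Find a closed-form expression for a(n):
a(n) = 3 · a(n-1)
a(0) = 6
Pure geometric recurrence with ratio 3.
By induction a(n) = a(0) · (3)^n = 6 \cdot 3^{n}.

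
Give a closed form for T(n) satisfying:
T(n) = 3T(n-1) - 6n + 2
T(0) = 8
First-order linear with linear forcing.
Homogeneous solution: T_h(n) = A·(3)^n.
Try particular T_p(n) = pn + q. Substituting:
  pn + q = 3(p(n-1) + q) - 6n + 2.
Matching the n-coefficient: p = 3p - 6 ⇒ p = 3.
Matching constants: q = -3p + 3q + 2 ⇒ q = \frac{7}{2}.
General: T(n) = A·(3)^n + 3 n + \frac{7}{2}.
Apply T(0) = 8: A + \frac{7}{2} = 8 ⇒ A = \frac{9}{2}.
So T(n) = \frac{9 \cdot 3^{n}}{2} + 3 n + \frac{7}{2}.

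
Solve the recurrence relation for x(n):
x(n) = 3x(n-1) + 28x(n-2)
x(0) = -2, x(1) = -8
Characteristic equation: x² - 3x - 28 = 0, which factors as (x - (7))(x - (-4)) = 0.
Roots r₁ = 7, r₂ = -4 (distinct).
General solution: x(n) = A·(7)^n + B·(-4)^n.
From x(0) = -2: A + B = -2.
From x(1) = -8: 7A - 4B = -8.
Solving: A = - \frac{16}{11}, B = - \frac{6}{11}.
So x(n) = - \frac{6 \left(-4\right)^{n}}{11} - \frac{16 \cdot 7^{n}}{11}.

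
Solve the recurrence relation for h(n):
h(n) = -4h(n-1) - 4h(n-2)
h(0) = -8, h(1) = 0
Characteristic equation: x² + 4x + 4 = 0, which is (x - (-2))².
Repeated root r = -2.
General solution: h(n) = (A + Bn)·(-2)^n.
From h(0) = -8: A = -8.
From h(1) = 0: (A + B)·(-2) = 0 ⇒ B = 8.
So h(n) = \left(8 n - 8\right) \cdot (-2)^n.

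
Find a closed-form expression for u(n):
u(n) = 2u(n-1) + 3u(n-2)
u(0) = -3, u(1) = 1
Characteristic equation: x² - 2x - 3 = 0, which factors as (x - (-1))(x - (3)) = 0.
Roots r₁ = -1, r₂ = 3 (distinct).
General solution: u(n) = A·(-1)^n + B·(3)^n.
From u(0) = -3: A + B = -3.
From u(1) = 1: -A + 3B = 1.
Solving: A = - \frac{5}{2}, B = - \frac{1}{2}.
So u(n) = - \frac{5 \left(-1\right)^{n}}{2} - \frac{3^{n}}{2}.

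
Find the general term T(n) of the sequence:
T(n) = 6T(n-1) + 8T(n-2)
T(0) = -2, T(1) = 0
Characteristic equation: x² - 6x - 8 = 0.
Discriminant Δ = (6)² + 4·(8) = 68.
Roots r₁,₂ = (6 ± √68)/2, so r₁ = 3 + \sqrt{17}, r₂ = 3 - \sqrt{17}.
General solution: T(n) = A·r₁^n + B·r₂^n.
From the initial conditions, A + B = -2 and r₁A + r₂B = 0.
Since r₁ - r₂ = √68: A = (0 - (-2)r₂)/√68 = -1 + \frac{3 \sqrt{17}}{17}, and B = -2 - A = -1 - \frac{3 \sqrt{17}}{17}.
So T(n) = \left(-1 + \frac{3 \sqrt{17}}{17}\right)\left(3 + \sqrt{17}\right)^n + \left(-1 - \frac{3 \sqrt{17}}{17}\right)\left(3 - \sqrt{17}\right)^n.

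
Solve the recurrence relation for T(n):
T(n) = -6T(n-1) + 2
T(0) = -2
First-order linear non-homogeneous.
Homogeneous solution: T_h(n) = A·(-6)^n.
Try constant particular solution T_p = K: K = -6K + 2 ⇒ K = \frac{2}{7}.
General: T(n) = A·(-6)^n + \frac{2}{7}.
Apply T(0) = -2: A + \frac{2}{7} = -2 ⇒ A = - \frac{16}{7}.
So T(n) = \frac{2}{7} - \frac{16 \left(-6\right)^{n}}{7}.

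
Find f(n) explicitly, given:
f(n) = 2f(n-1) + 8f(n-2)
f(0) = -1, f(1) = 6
Characteristic equation: x² - 2x - 8 = 0, which factors as (x - (-2))(x - (4)) = 0.
Roots r₁ = -2, r₂ = 4 (distinct).
General solution: f(n) = A·(-2)^n + B·(4)^n.
From f(0) = -1: A + B = -1.
From f(1) = 6: -2A + 4B = 6.
Solving: A = - \frac{5}{3}, B = \frac{2}{3}.
So f(n) = - \frac{5 \left(-2\right)^{n}}{3} + \frac{2 \cdot 4^{n}}{3}.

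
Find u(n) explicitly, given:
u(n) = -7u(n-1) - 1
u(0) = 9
First-order linear non-homogeneous.
Homogeneous solution: u_h(n) = A·(-7)^n.
Try constant particular solution u_p = K: K = -7K - 1 ⇒ K = - \frac{1}{8}.
General: u(n) = A·(-7)^n - \frac{1}{8}.
Apply u(0) = 9: A - \frac{1}{8} = 9 ⇒ A = \frac{73}{8}.
So u(n) = \frac{73 \left(-7\right)^{n}}{8} - \frac{1}{8}.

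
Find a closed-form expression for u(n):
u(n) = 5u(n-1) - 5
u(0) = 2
First-order linear non-homogeneous.
Homogeneous solution: u_h(n) = A·(5)^n.
Try constant particular solution u_p = K: K = 5K - 5 ⇒ K = \frac{5}{4}.
General: u(n) = A·(5)^n + \frac{5}{4}.
Apply u(0) = 2: A + \frac{5}{4} = 2 ⇒ A = \frac{3}{4}.
So u(n) = \frac{3 \cdot 5^{n}}{4} + \frac{5}{4}.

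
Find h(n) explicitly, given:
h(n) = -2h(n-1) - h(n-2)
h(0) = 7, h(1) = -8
Characteristic equation: x² + 2x + 1 = 0, which is (x - (-1))².
Repeated root r = -1.
General solution: h(n) = (A + Bn)·(-1)^n.
From h(0) = 7: A = 7.
From h(1) = -8: (A + B)·(-1) = -8 ⇒ B = 1.
So h(n) = \left(n + 7\right) \cdot (-1)^n.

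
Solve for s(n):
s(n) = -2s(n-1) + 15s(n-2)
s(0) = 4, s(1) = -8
Characteristic equation: x² + 2x - 15 = 0, which factors as (x - (-5))(x - (3)) = 0.
Roots r₁ = -5, r₂ = 3 (distinct).
General solution: s(n) = A·(-5)^n + B·(3)^n.
From s(0) = 4: A + B = 4.
From s(1) = -8: -5A + 3B = -8.
Solving: A = \frac{5}{2}, B = \frac{3}{2}.
So s(n) = \frac{5 \left(-5\right)^{n}}{2} + \frac{3 \cdot 3^{n}}{2}.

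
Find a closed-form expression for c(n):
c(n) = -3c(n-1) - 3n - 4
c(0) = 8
First-order linear with linear forcing.
Homogeneous solution: c_h(n) = A·(-3)^n.
Try particular c_p(n) = pn + q. Substituting:
  pn + q = -3(p(n-1) + q) - 3n - 4.
Matching the n-coefficient: p = -3p - 3 ⇒ p = - \frac{3}{4}.
Matching constants: q = 3p - 3q - 4 ⇒ q = - \frac{25}{16}.
General: c(n) = A·(-3)^n - \frac{3 n}{4} - \frac{25}{16}.
Apply c(0) = 8: A - \frac{25}{16} = 8 ⇒ A = \frac{153}{16}.
So c(n) = \frac{153 \left(-3\right)^{n}}{16} - \frac{3 n}{4} - \frac{25}{16}.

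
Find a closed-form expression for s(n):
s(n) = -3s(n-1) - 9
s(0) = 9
First-order linear non-homogeneous.
Homogeneous solution: s_h(n) = A·(-3)^n.
Try constant particular solution s_p = K: K = -3K - 9 ⇒ K = - \frac{9}{4}.
General: s(n) = A·(-3)^n - \frac{9}{4}.
Apply s(0) = 9: A - \frac{9}{4} = 9 ⇒ A = \frac{45}{4}.
So s(n) = \frac{45 \left(-3\right)^{n}}{4} - \frac{9}{4}.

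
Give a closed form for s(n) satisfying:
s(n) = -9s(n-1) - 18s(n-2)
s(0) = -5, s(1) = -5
Characteristic equation: x² + 9x + 18 = 0, which factors as (x - (-3))(x - (-6)) = 0.
Roots r₁ = -3, r₂ = -6 (distinct).
General solution: s(n) = A·(-3)^n + B·(-6)^n.
From s(0) = -5: A + B = -5.
From s(1) = -5: -3A - 6B = -5.
Solving: A = - \frac{35}{3}, B = \frac{20}{3}.
So s(n) = - \frac{35 \left(-3\right)^{n}}{3} + \frac{20 \left(-6\right)^{n}}{3}.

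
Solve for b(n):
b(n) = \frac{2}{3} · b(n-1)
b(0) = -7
Pure geometric recurrence with ratio \frac{2}{3}.
By induction b(n) = b(0) · (\frac{2}{3})^n = - 7 \left(\frac{2}{3}\right)^{n}.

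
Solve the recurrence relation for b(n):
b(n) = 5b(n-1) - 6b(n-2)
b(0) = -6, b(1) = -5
Characteristic equation: x² - 5x + 6 = 0, which factors as (x - (3))(x - (2)) = 0.
Roots r₁ = 3, r₂ = 2 (distinct).
General solution: b(n) = A·(3)^n + B·(2)^n.
From b(0) = -6: A + B = -6.
From b(1) = -5: 3A + 2B = -5.
Solving: A = 7, B = -13.
So b(n) = - 13 \cdot 2^{n} + 7 \cdot 3^{n}.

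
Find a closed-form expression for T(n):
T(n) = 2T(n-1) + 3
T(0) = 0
First-order linear non-homogeneous.
Homogeneous solution: T_h(n) = A·(2)^n.
Try constant particular solution T_p = K: K = 2K + 3 ⇒ K = -3.
General: T(n) = A·(2)^n - 3.
Apply T(0) = 0: A - 3 = 0 ⇒ A = 3.
So T(n) = 3 \cdot 2^{n} - 3.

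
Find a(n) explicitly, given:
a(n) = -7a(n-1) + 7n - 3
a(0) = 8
First-order linear with linear forcing.
Homogeneous solution: a_h(n) = A·(-7)^n.
Try particular a_p(n) = pn + q. Substituting:
  pn + q = -7(p(n-1) + q) + 7n - 3.
Matching the n-coefficient: p = -7p + 7 ⇒ p = \frac{7}{8}.
Matching constants: q = 7p - 7q - 3 ⇒ q = \frac{25}{64}.
General: a(n) = A·(-7)^n + \frac{7 n}{8} + \frac{25}{64}.
Apply a(0) = 8: A + \frac{25}{64} = 8 ⇒ A = \frac{487}{64}.
So a(n) = \frac{487 \left(-7\right)^{n}}{64} + \frac{7 n}{8} + \frac{25}{64}.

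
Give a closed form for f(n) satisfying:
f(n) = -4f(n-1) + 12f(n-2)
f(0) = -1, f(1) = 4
Characteristic equation: x² + 4x - 12 = 0, which factors as (x - (2))(x - (-6)) = 0.
Roots r₁ = 2, r₂ = -6 (distinct).
General solution: f(n) = A·(2)^n + B·(-6)^n.
From f(0) = -1: A + B = -1.
From f(1) = 4: 2A - 6B = 4.
Solving: A = - \frac{1}{4}, B = - \frac{3}{4}.
So f(n) = - \frac{3 \left(-6\right)^{n}}{4} - \frac{2^{n}}{4}.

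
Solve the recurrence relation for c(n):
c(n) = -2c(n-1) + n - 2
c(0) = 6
First-order linear with linear forcing.
Homogeneous solution: c_h(n) = A·(-2)^n.
Try particular c_p(n) = pn + q. Substituting:
  pn + q = -2(p(n-1) + q) + n - 2.
Matching the n-coefficient: p = -2p + 1 ⇒ p = \frac{1}{3}.
Matching constants: q = 2p - 2q - 2 ⇒ q = - \frac{4}{9}.
General: c(n) = A·(-2)^n + \frac{n}{3} - \frac{4}{9}.
Apply c(0) = 6: A - \frac{4}{9} = 6 ⇒ A = \frac{58}{9}.
So c(n) = \frac{58 \left(-2\right)^{n}}{9} + \frac{n}{3} - \frac{4}{9}.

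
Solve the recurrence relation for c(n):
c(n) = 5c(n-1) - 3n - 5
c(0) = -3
First-order linear with linear forcing.
Homogeneous solution: c_h(n) = A·(5)^n.
Try particular c_p(n) = pn + q. Substituting:
  pn + q = 5(p(n-1) + q) - 3n - 5.
Matching the n-coefficient: p = 5p - 3 ⇒ p = \frac{3}{4}.
Matching constants: q = -5p + 5q - 5 ⇒ q = \frac{35}{16}.
General: c(n) = A·(5)^n + \frac{3 n}{4} + \frac{35}{16}.
Apply c(0) = -3: A + \frac{35}{16} = -3 ⇒ A = - \frac{83}{16}.
So c(n) = - \frac{83 \cdot 5^{n}}{16} + \frac{3 n}{4} + \frac{35}{16}.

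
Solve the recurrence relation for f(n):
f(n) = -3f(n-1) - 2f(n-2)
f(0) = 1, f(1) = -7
Characteristic equation: x² + 3x + 2 = 0, which factors as (x - (-2))(x - (-1)) = 0.
Roots r₁ = -2, r₂ = -1 (distinct).
General solution: f(n) = A·(-2)^n + B·(-1)^n.
From f(0) = 1: A + B = 1.
From f(1) = -7: -2A - B = -7.
Solving: A = 6, B = -5.
So f(n) = - 5 \left(-1\right)^{n} + 6 \left(-2\right)^{n}.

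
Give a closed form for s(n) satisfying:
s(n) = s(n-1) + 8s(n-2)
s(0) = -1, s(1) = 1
Characteristic equation: x² - x - 8 = 0.
Discriminant Δ = (1)² + 4·(8) = 33.
Roots r₁,₂ = (1 ± √33)/2, so r₁ = \frac{1}{2} + \frac{\sqrt{33}}{2}, r₂ = \frac{1}{2} - \frac{\sqrt{33}}{2}.
General solution: s(n) = A·r₁^n + B·r₂^n.
From the initial conditions, A + B = -1 and r₁A + r₂B = 1.
Since r₁ - r₂ = √33: A = (1 - (-1)r₂)/√33 = - \frac{1}{2} + \frac{\sqrt{33}}{22}, and B = -1 - A = - \frac{1}{2} - \frac{\sqrt{33}}{22}.
So s(n) = \left(- \frac{1}{2} + \frac{\sqrt{33}}{22}\right)\left(\frac{1}{2} + \frac{\sqrt{33}}{2}\right)^n + \left(- \frac{1}{2} - \frac{\sqrt{33}}{22}\right)\left(\frac{1}{2} - \frac{\sqrt{33}}{2}\right)^n.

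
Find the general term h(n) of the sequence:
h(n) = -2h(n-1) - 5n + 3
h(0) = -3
First-order linear with linear forcing.
Homogeneous solution: h_h(n) = A·(-2)^n.
Try particular h_p(n) = pn + q. Substituting:
  pn + q = -2(p(n-1) + q) - 5n + 3.
Matching the n-coefficient: p = -2p - 5 ⇒ p = - \frac{5}{3}.
Matching constants: q = 2p - 2q + 3 ⇒ q = - \frac{1}{9}.
General: h(n) = A·(-2)^n - \frac{5 n}{3} - \frac{1}{9}.
Apply h(0) = -3: A - \frac{1}{9} = -3 ⇒ A = - \frac{26}{9}.
So h(n) = - \frac{26 \left(-2\right)^{n}}{9} - \frac{5 n}{3} - \frac{1}{9}.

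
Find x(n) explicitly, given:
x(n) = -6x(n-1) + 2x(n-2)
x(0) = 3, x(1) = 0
Characteristic equation: x² + 6x - 2 = 0.
Discriminant Δ = (-6)² + 4·(2) = 44.
Roots r₁,₂ = (-6 ± √44)/2, so r₁ = -3 + \sqrt{11}, r₂ = - \sqrt{11} - 3.
General solution: x(n) = A·r₁^n + B·r₂^n.
From the initial conditions, A + B = 3 and r₁A + r₂B = 0.
Since r₁ - r₂ = √44: A = (0 - (3)r₂)/√44 = \frac{9 \sqrt{11}}{22} + \frac{3}{2}, and B = 3 - A = \frac{3}{2} - \frac{9 \sqrt{11}}{22}.
So x(n) = \left(\frac{9 \sqrt{11}}{22} + \frac{3}{2}\right)\left(-3 + \sqrt{11}\right)^n + \left(\frac{3}{2} - \frac{9 \sqrt{11}}{22}\right)\left(- \sqrt{11} - 3\right)^n.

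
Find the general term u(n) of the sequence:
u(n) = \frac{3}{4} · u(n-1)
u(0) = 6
Pure geometric recurrence with ratio \frac{3}{4}.
By induction u(n) = u(0) · (\frac{3}{4})^n = 6 \left(\frac{3}{4}\right)^{n}.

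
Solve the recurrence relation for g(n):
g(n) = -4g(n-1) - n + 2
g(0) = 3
First-order linear with linear forcing.
Homogeneous solution: g_h(n) = A·(-4)^n.
Try particular g_p(n) = pn + q. Substituting:
  pn + q = -4(p(n-1) + q) - n + 2.
Matching the n-coefficient: p = -4p - 1 ⇒ p = - \frac{1}{5}.
Matching constants: q = 4p - 4q + 2 ⇒ q = \frac{6}{25}.
General: g(n) = A·(-4)^n - \frac{n}{5} + \frac{6}{25}.
Apply g(0) = 3: A + \frac{6}{25} = 3 ⇒ A = \frac{69}{25}.
So g(n) = \frac{69 \left(-4\right)^{n}}{25} - \frac{n}{5} + \frac{6}{25}.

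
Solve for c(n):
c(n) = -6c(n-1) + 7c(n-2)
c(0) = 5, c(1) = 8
Characteristic equation: x² + 6x - 7 = 0, which factors as (x - (1))(x - (-7)) = 0.
Roots r₁ = 1, r₂ = -7 (distinct).
General solution: c(n) = A·(1)^n + B·(-7)^n.
From c(0) = 5: A + B = 5.
From c(1) = 8: A - 7B = 8.
Solving: A = \frac{43}{8}, B = - \frac{3}{8}.
So c(n) = \frac{43}{8} - \frac{3 \left(-7\right)^{n}}{8}.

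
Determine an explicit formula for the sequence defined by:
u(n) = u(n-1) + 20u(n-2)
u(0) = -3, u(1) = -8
Characteristic equation: x² - x - 20 = 0, which factors as (x - (5))(x - (-4)) = 0.
Roots r₁ = 5, r₂ = -4 (distinct).
General solution: u(n) = A·(5)^n + B·(-4)^n.
From u(0) = -3: A + B = -3.
From u(1) = -8: 5A - 4B = -8.
Solving: A = - \frac{20}{9}, B = - \frac{7}{9}.
So u(n) = - \frac{7 \left(-4\right)^{n}}{9} - \frac{20 \cdot 5^{n}}{9}.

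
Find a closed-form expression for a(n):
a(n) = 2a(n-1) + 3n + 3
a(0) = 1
First-order linear with linear forcing.
Homogeneous solution: a_h(n) = A·(2)^n.
Try particular a_p(n) = pn + q. Substituting:
  pn + q = 2(p(n-1) + q) + 3n + 3.
Matching the n-coefficient: p = 2p + 3 ⇒ p = -3.
Matching constants: q = -2p + 2q + 3 ⇒ q = -9.
General: a(n) = A·(2)^n - 3 n - 9.
Apply a(0) = 1: A - 9 = 1 ⇒ A = 10.
So a(n) = 10 \cdot 2^{n} - 3 n - 9.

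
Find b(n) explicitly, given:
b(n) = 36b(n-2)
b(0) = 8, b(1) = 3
Characteristic equation: x² - 36 = 0, which factors as (x - (6))(x - (-6)) = 0.
Roots r₁ = 6, r₂ = -6 (distinct).
General solution: b(n) = A·(6)^n + B·(-6)^n.
From b(0) = 8: A + B = 8.
From b(1) = 3: 6A - 6B = 3.
Solving: A = \frac{17}{4}, B = \frac{15}{4}.
So b(n) = \frac{15 \left(-6\right)^{n}}{4} + \frac{17 \cdot 6^{n}}{4}.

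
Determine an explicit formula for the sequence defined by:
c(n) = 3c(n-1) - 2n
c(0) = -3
First-order linear with linear forcing.
Homogeneous solution: c_h(n) = A·(3)^n.
Try particular c_p(n) = pn + q. Substituting:
  pn + q = 3(p(n-1) + q) - 2n.
Matching the n-coefficient: p = 3p - 2 ⇒ p = 1.
Matching constants: q = -3p + 3q ⇒ q = \frac{3}{2}.
General: c(n) = A·(3)^n + n + \frac{3}{2}.
Apply c(0) = -3: A + \frac{3}{2} = -3 ⇒ A = - \frac{9}{2}.
So c(n) = - \frac{9 \cdot 3^{n}}{2} + n + \frac{3}{2}.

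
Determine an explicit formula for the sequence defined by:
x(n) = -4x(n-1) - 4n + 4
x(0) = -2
First-order linear with linear forcing.
Homogeneous solution: x_h(n) = A·(-4)^n.
Try particular x_p(n) = pn + q. Substituting:
  pn + q = -4(p(n-1) + q) - 4n + 4.
Matching the n-coefficient: p = -4p - 4 ⇒ p = - \frac{4}{5}.
Matching constants: q = 4p - 4q + 4 ⇒ q = \frac{4}{25}.
General: x(n) = A·(-4)^n - \frac{4 n}{5} + \frac{4}{25}.
Apply x(0) = -2: A + \frac{4}{25} = -2 ⇒ A = - \frac{54}{25}.
So x(n) = - \frac{54 \left(-4\right)^{n}}{25} - \frac{4 n}{5} + \frac{4}{25}.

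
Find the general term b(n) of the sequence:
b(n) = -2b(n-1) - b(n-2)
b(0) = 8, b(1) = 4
Characteristic equation: x² + 2x + 1 = 0, which is (x - (-1))².
Repeated root r = -1.
General solution: b(n) = (A + Bn)·(-1)^n.
From b(0) = 8: A = 8.
From b(1) = 4: (A + B)·(-1) = 4 ⇒ B = -12.
So b(n) = \left(8 - 12 n\right) \cdot (-1)^n.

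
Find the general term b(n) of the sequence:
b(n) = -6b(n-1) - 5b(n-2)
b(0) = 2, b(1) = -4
Characteristic equation: x² + 6x + 5 = 0, which factors as (x - (-1))(x - (-5)) = 0.
Roots r₁ = -1, r₂ = -5 (distinct).
General solution: b(n) = A·(-1)^n + B·(-5)^n.
From b(0) = 2: A + B = 2.
From b(1) = -4: -A - 5B = -4.
Solving: A = \frac{3}{2}, B = \frac{1}{2}.
So b(n) = \frac{3 \left(-1\right)^{n}}{2} + \frac{\left(-5\right)^{n}}{2}.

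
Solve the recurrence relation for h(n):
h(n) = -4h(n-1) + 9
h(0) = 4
First-order linear non-homogeneous.
Homogeneous solution: h_h(n) = A·(-4)^n.
Try constant particular solution h_p = K: K = -4K + 9 ⇒ K = \frac{9}{5}.
General: h(n) = A·(-4)^n + \frac{9}{5}.
Apply h(0) = 4: A + \frac{9}{5} = 4 ⇒ A = \frac{11}{5}.
So h(n) = \frac{11 \left(-4\right)^{n}}{5} + \frac{9}{5}.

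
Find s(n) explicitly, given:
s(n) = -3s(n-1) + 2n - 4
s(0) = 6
First-order linear with linear forcing.
Homogeneous solution: s_h(n) = A·(-3)^n.
Try particular s_p(n) = pn + q. Substituting:
  pn + q = -3(p(n-1) + q) + 2n - 4.
Matching the n-coefficient: p = -3p + 2 ⇒ p = \frac{1}{2}.
Matching constants: q = 3p - 3q - 4 ⇒ q = - \frac{5}{8}.
General: s(n) = A·(-3)^n + \frac{n}{2} - \frac{5}{8}.
Apply s(0) = 6: A - \frac{5}{8} = 6 ⇒ A = \frac{53}{8}.
So s(n) = \frac{53 \left(-3\right)^{n}}{8} + \frac{n}{2} - \frac{5}{8}.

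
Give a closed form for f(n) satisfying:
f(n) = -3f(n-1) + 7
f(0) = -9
First-order linear non-homogeneous.
Homogeneous solution: f_h(n) = A·(-3)^n.
Try constant particular solution f_p = K: K = -3K + 7 ⇒ K = \frac{7}{4}.
General: f(n) = A·(-3)^n + \frac{7}{4}.
Apply f(0) = -9: A + \frac{7}{4} = -9 ⇒ A = - \frac{43}{4}.
So f(n) = \frac{7}{4} - \frac{43 \left(-3\right)^{n}}{4}.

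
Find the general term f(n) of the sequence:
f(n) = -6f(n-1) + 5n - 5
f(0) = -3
First-order linear with linear forcing.
Homogeneous solution: f_h(n) = A·(-6)^n.
Try particular f_p(n) = pn + q. Substituting:
  pn + q = -6(p(n-1) + q) + 5n - 5.
Matching the n-coefficient: p = -6p + 5 ⇒ p = \frac{5}{7}.
Matching constants: q = 6p - 6q - 5 ⇒ q = - \frac{5}{49}.
General: f(n) = A·(-6)^n + \frac{5 n}{7} - \frac{5}{49}.
Apply f(0) = -3: A - \frac{5}{49} = -3 ⇒ A = - \frac{142}{49}.
So f(n) = - \frac{142 \left(-6\right)^{n}}{49} + \frac{5 n}{7} - \frac{5}{49}.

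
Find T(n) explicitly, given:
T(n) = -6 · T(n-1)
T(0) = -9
Pure geometric recurrence with ratio -6.
By induction T(n) = T(0) · (-6)^n = - 9 \left(-6\right)^{n}.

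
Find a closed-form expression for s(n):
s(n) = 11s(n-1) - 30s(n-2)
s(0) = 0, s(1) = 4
Characteristic equation: x² - 11x + 30 = 0, which factors as (x - (5))(x - (6)) = 0.
Roots r₁ = 5, r₂ = 6 (distinct).
General solution: s(n) = A·(5)^n + B·(6)^n.
From s(0) = 0: A + B = 0.
From s(1) = 4: 5A + 6B = 4.
Solving: A = -4, B = 4.
So s(n) = - 4 \cdot 5^{n} + 4 \cdot 6^{n}.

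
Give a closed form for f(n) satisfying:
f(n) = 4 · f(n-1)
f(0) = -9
Pure geometric recurrence with ratio 4.
By induction f(n) = f(0) · (4)^n = - 9 \cdot 4^{n}.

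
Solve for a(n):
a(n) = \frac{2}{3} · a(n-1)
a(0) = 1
Pure geometric recurrence with ratio \frac{2}{3}.
By induction a(n) = a(0) · (\frac{2}{3})^n = \left(\frac{2}{3}\right)^{n}.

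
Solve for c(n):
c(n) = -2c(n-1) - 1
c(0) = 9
First-order linear non-homogeneous.
Homogeneous solution: c_h(n) = A·(-2)^n.
Try constant particular solution c_p = K: K = -2K - 1 ⇒ K = - \frac{1}{3}.
General: c(n) = A·(-2)^n - \frac{1}{3}.
Apply c(0) = 9: A - \frac{1}{3} = 9 ⇒ A = \frac{28}{3}.
So c(n) = \frac{28 \left(-2\right)^{n}}{3} - \frac{1}{3}.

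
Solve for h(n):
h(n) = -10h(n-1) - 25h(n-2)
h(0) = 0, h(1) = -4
Characteristic equation: x² + 10x + 25 = 0, which is (x - (-5))².
Repeated root r = -5.
General solution: h(n) = (A + Bn)·(-5)^n.
From h(0) = 0: A = 0.
From h(1) = -4: (A + B)·(-5) = -4 ⇒ B = \frac{4}{5}.
So h(n) = \left(\frac{4 n}{5}\right) \cdot (-5)^n.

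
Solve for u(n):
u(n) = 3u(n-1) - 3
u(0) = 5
First-order linear non-homogeneous.
Homogeneous solution: u_h(n) = A·(3)^n.
Try constant particular solution u_p = K: K = 3K - 3 ⇒ K = \frac{3}{2}.
General: u(n) = A·(3)^n + \frac{3}{2}.
Apply u(0) = 5: A + \frac{3}{2} = 5 ⇒ A = \frac{7}{2}.
So u(n) = \frac{7 \cdot 3^{n}}{2} + \frac{3}{2}.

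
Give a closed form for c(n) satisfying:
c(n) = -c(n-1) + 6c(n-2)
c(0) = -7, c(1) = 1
Characteristic equation: x² + x - 6 = 0, which factors as (x - (-3))(x - (2)) = 0.
Roots r₁ = -3, r₂ = 2 (distinct).
General solution: c(n) = A·(-3)^n + B·(2)^n.
From c(0) = -7: A + B = -7.
From c(1) = 1: -3A + 2B = 1.
Solving: A = -3, B = -4.
So c(n) = - 3 \left(-3\right)^{n} - 4 \cdot 2^{n}.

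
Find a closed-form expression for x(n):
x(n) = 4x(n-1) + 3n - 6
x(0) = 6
First-order linear with linear forcing.
Homogeneous solution: x_h(n) = A·(4)^n.
Try particular x_p(n) = pn + q. Substituting:
  pn + q = 4(p(n-1) + q) + 3n - 6.
Matching the n-coefficient: p = 4p + 3 ⇒ p = -1.
Matching constants: q = -4p + 4q - 6 ⇒ q = \frac{2}{3}.
General: x(n) = A·(4)^n - n + \frac{2}{3}.
Apply x(0) = 6: A + \frac{2}{3} = 6 ⇒ A = \frac{16}{3}.
So x(n) = \frac{16 \cdot 4^{n}}{3} - n + \frac{2}{3}.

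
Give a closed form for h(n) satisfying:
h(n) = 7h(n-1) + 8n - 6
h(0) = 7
First-order linear with linear forcing.
Homogeneous solution: h_h(n) = A·(7)^n.
Try particular h_p(n) = pn + q. Substituting:
  pn + q = 7(p(n-1) + q) + 8n - 6.
Matching the n-coefficient: p = 7p + 8 ⇒ p = - \frac{4}{3}.
Matching constants: q = -7p + 7q - 6 ⇒ q = - \frac{5}{9}.
General: h(n) = A·(7)^n - \frac{4 n}{3} - \frac{5}{9}.
Apply h(0) = 7: A - \frac{5}{9} = 7 ⇒ A = \frac{68}{9}.
So h(n) = \frac{68 \cdot 7^{n}}{9} - \frac{4 n}{3} - \frac{5}{9}.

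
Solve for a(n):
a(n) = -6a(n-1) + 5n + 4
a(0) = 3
First-order linear with linear forcing.
Homogeneous solution: a_h(n) = A·(-6)^n.
Try particular a_p(n) = pn + q. Substituting:
  pn + q = -6(p(n-1) + q) + 5n + 4.
Matching the n-coefficient: p = -6p + 5 ⇒ p = \frac{5}{7}.
Matching constants: q = 6p - 6q + 4 ⇒ q = \frac{58}{49}.
General: a(n) = A·(-6)^n + \frac{5 n}{7} + \frac{58}{49}.
Apply a(0) = 3: A + \frac{58}{49} = 3 ⇒ A = \frac{89}{49}.
So a(n) = \frac{89 \left(-6\right)^{n}}{49} + \frac{5 n}{7} + \frac{58}{49}.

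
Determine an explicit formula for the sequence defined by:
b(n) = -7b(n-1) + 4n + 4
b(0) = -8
First-order linear with linear forcing.
Homogeneous solution: b_h(n) = A·(-7)^n.
Try particular b_p(n) = pn + q. Substituting:
  pn + q = -7(p(n-1) + q) + 4n + 4.
Matching the n-coefficient: p = -7p + 4 ⇒ p = \frac{1}{2}.
Matching constants: q = 7p - 7q + 4 ⇒ q = \frac{15}{16}.
General: b(n) = A·(-7)^n + \frac{n}{2} + \frac{15}{16}.
Apply b(0) = -8: A + \frac{15}{16} = -8 ⇒ A = - \frac{143}{16}.
So b(n) = - \frac{143 \left(-7\right)^{n}}{16} + \frac{n}{2} + \frac{15}{16}.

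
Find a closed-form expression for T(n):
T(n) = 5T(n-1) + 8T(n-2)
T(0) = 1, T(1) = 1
Characteristic equation: x² - 5x - 8 = 0.
Discriminant Δ = (5)² + 4·(8) = 57.
Roots r₁,₂ = (5 ± √57)/2, so r₁ = \frac{5}{2} + \frac{\sqrt{57}}{2}, r₂ = \frac{5}{2} - \frac{\sqrt{57}}{2}.
General solution: T(n) = A·r₁^n + B·r₂^n.
From the initial conditions, A + B = 1 and r₁A + r₂B = 1.
Since r₁ - r₂ = √57: A = (1 - (1)r₂)/√57 = \frac{1}{2} - \frac{\sqrt{57}}{38}, and B = 1 - A = \frac{\sqrt{57}}{38} + \frac{1}{2}.
So T(n) = \left(\frac{1}{2} - \frac{\sqrt{57}}{38}\right)\left(\frac{5}{2} + \frac{\sqrt{57}}{2}\right)^n + \left(\frac{\sqrt{57}}{38} + \frac{1}{2}\right)\left(\frac{5}{2} - \frac{\sqrt{57}}{2}\right)^n.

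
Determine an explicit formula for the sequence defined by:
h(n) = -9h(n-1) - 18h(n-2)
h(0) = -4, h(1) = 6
Characteristic equation: x² + 9x + 18 = 0, which factors as (x - (-3))(x - (-6)) = 0.
Roots r₁ = -3, r₂ = -6 (distinct).
General solution: h(n) = A·(-3)^n + B·(-6)^n.
From h(0) = -4: A + B = -4.
From h(1) = 6: -3A - 6B = 6.
Solving: A = -6, B = 2.
So h(n) = - 6 \left(-3\right)^{n} + 2 \left(-6\right)^{n}.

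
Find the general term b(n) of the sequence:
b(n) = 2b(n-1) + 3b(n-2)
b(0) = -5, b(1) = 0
Characteristic equation: x² - 2x - 3 = 0, which factors as (x - (3))(x - (-1)) = 0.
Roots r₁ = 3, r₂ = -1 (distinct).
General solution: b(n) = A·(3)^n + B·(-1)^n.
From b(0) = -5: A + B = -5.
From b(1) = 0: 3A - B = 0.
Solving: A = - \frac{5}{4}, B = - \frac{15}{4}.
So b(n) = - \frac{15 \left(-1\right)^{n}}{4} - \frac{5 \cdot 3^{n}}{4}.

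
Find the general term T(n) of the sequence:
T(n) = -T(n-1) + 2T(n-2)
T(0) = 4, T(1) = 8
Characteristic equation: x² + x - 2 = 0, which factors as (x - (-2))(x - (1)) = 0.
Roots r₁ = -2, r₂ = 1 (distinct).
General solution: T(n) = A·(-2)^n + B·(1)^n.
From T(0) = 4: A + B = 4.
From T(1) = 8: -2A + B = 8.
Solving: A = - \frac{4}{3}, B = \frac{16}{3}.
So T(n) = \frac{16}{3} - \frac{4 \left(-2\right)^{n}}{3}.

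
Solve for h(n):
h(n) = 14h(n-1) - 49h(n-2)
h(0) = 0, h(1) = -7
Characteristic equation: x² - 14x + 49 = 0, which is (x - (7))².
Repeated root r = 7.
General solution: h(n) = (A + Bn)·(7)^n.
From h(0) = 0: A = 0.
From h(1) = -7: (A + B)·(7) = -7 ⇒ B = -1.
So h(n) = \left(- n\right) \cdot (7)^n.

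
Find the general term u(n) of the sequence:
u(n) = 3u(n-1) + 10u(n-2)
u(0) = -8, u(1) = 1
Characteristic equation: x² - 3x - 10 = 0, which factors as (x - (-2))(x - (5)) = 0.
Roots r₁ = -2, r₂ = 5 (distinct).
General solution: u(n) = A·(-2)^n + B·(5)^n.
From u(0) = -8: A + B = -8.
From u(1) = 1: -2A + 5B = 1.
Solving: A = - \frac{41}{7}, B = - \frac{15}{7}.
So u(n) = - \frac{41 \left(-2\right)^{n}}{7} - \frac{15 \cdot 5^{n}}{7}.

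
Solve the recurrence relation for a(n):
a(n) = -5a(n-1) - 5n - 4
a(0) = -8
First-order linear with linear forcing.
Homogeneous solution: a_h(n) = A·(-5)^n.
Try particular a_p(n) = pn + q. Substituting:
  pn + q = -5(p(n-1) + q) - 5n - 4.
Matching the n-coefficient: p = -5p - 5 ⇒ p = - \frac{5}{6}.
Matching constants: q = 5p - 5q - 4 ⇒ q = - \frac{49}{36}.
General: a(n) = A·(-5)^n - \frac{5 n}{6} - \frac{49}{36}.
Apply a(0) = -8: A - \frac{49}{36} = -8 ⇒ A = - \frac{239}{36}.
So a(n) = - \frac{239 \left(-5\right)^{n}}{36} - \frac{5 n}{6} - \frac{49}{36}.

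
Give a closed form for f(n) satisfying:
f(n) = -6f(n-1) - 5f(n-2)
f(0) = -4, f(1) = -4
Characteristic equation: x² + 6x + 5 = 0, which factors as (x - (-5))(x - (-1)) = 0.
Roots r₁ = -5, r₂ = -1 (distinct).
General solution: f(n) = A·(-5)^n + B·(-1)^n.
From f(0) = -4: A + B = -4.
From f(1) = -4: -5A - B = -4.
Solving: A = 2, B = -6.
So f(n) = - 6 \left(-1\right)^{n} + 2 \left(-5\right)^{n}.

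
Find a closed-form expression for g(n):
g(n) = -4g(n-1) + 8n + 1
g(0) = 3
First-order linear with linear forcing.
Homogeneous solution: g_h(n) = A·(-4)^n.
Try particular g_p(n) = pn + q. Substituting:
  pn + q = -4(p(n-1) + q) + 8n + 1.
Matching the n-coefficient: p = -4p + 8 ⇒ p = \frac{8}{5}.
Matching constants: q = 4p - 4q + 1 ⇒ q = \frac{37}{25}.
General: g(n) = A·(-4)^n + \frac{8 n}{5} + \frac{37}{25}.
Apply g(0) = 3: A + \frac{37}{25} = 3 ⇒ A = \frac{38}{25}.
So g(n) = \frac{38 \left(-4\right)^{n}}{25} + \frac{8 n}{5} + \frac{37}{25}.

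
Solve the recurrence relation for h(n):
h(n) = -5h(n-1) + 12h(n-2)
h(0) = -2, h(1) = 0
Characteristic equation: x² + 5x - 12 = 0.
Discriminant Δ = (-5)² + 4·(12) = 73.
Roots r₁,₂ = (-5 ± √73)/2, so r₁ = - \frac{5}{2} + \frac{\sqrt{73}}{2}, r₂ = - \frac{\sqrt{73}}{2} - \frac{5}{2}.
General solution: h(n) = A·r₁^n + B·r₂^n.
From the initial conditions, A + B = -2 and r₁A + r₂B = 0.
Since r₁ - r₂ = √73: A = (0 - (-2)r₂)/√73 = -1 - \frac{5 \sqrt{73}}{73}, and B = -2 - A = -1 + \frac{5 \sqrt{73}}{73}.
So h(n) = \left(-1 - \frac{5 \sqrt{73}}{73}\right)\left(- \frac{5}{2} + \frac{\sqrt{73}}{2}\right)^n + \left(-1 + \frac{5 \sqrt{73}}{73}\right)\left(- \frac{\sqrt{73}}{2} - \frac{5}{2}\right)^n.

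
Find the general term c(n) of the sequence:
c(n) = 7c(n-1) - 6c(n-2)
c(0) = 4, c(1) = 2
Characteristic equation: x² - 7x + 6 = 0, which factors as (x - (1))(x - (6)) = 0.
Roots r₁ = 1, r₂ = 6 (distinct).
General solution: c(n) = A·(1)^n + B·(6)^n.
From c(0) = 4: A + B = 4.
From c(1) = 2: A + 6B = 2.
Solving: A = \frac{22}{5}, B = - \frac{2}{5}.
So c(n) = \frac{22}{5} - \frac{2 \cdot 6^{n}}{5}.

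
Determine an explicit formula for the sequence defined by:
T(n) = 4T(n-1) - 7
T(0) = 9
First-order linear non-homogeneous.
Homogeneous solution: T_h(n) = A·(4)^n.
Try constant particular solution T_p = K: K = 4K - 7 ⇒ K = \frac{7}{3}.
General: T(n) = A·(4)^n + \frac{7}{3}.
Apply T(0) = 9: A + \frac{7}{3} = 9 ⇒ A = \frac{20}{3}.
So T(n) = \frac{20 \cdot 4^{n}}{3} + \frac{7}{3}.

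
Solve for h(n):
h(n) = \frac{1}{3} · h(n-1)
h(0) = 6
Pure geometric recurrence with ratio \frac{1}{3}.
By induction h(n) = h(0) · (\frac{1}{3})^n = 6 \cdot 3^{- n}.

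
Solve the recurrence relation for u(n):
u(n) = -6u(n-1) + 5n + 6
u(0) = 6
First-order linear with linear forcing.
Homogeneous solution: u_h(n) = A·(-6)^n.
Try particular u_p(n) = pn + q. Substituting:
  pn + q = -6(p(n-1) + q) + 5n + 6.
Matching the n-coefficient: p = -6p + 5 ⇒ p = \frac{5}{7}.
Matching constants: q = 6p - 6q + 6 ⇒ q = \frac{72}{49}.
General: u(n) = A·(-6)^n + \frac{5 n}{7} + \frac{72}{49}.
Apply u(0) = 6: A + \frac{72}{49} = 6 ⇒ A = \frac{222}{49}.
So u(n) = \frac{222 \left(-6\right)^{n}}{49} + \frac{5 n}{7} + \frac{72}{49}.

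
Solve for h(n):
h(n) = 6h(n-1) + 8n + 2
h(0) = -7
First-order linear with linear forcing.
Homogeneous solution: h_h(n) = A·(6)^n.
Try particular h_p(n) = pn + q. Substituting:
  pn + q = 6(p(n-1) + q) + 8n + 2.
Matching the n-coefficient: p = 6p + 8 ⇒ p = - \frac{8}{5}.
Matching constants: q = -6p + 6q + 2 ⇒ q = - \frac{58}{25}.
General: h(n) = A·(6)^n - \frac{8 n}{5} - \frac{58}{25}.
Apply h(0) = -7: A - \frac{58}{25} = -7 ⇒ A = - \frac{117}{25}.
So h(n) = - \frac{117 \cdot 6^{n}}{25} - \frac{8 n}{5} - \frac{58}{25}.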